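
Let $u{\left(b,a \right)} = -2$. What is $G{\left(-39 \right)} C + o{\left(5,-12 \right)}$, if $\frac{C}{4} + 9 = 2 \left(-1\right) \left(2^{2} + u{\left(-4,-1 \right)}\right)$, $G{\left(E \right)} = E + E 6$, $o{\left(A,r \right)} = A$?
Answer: $14201$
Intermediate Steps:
$G{\left(E \right)} = 7 E$ ($G{\left(E \right)} = E + 6 E = 7 E$)
$C = -52$ ($C = -36 + 4 \cdot 2 \left(-1\right) \left(2^{2} - 2\right) = -36 + 4 \left(- 2 \left(4 - 2\right)\right) = -36 + 4 \left(\left(-2\right) 2\right) = -36 + 4 \left(-4\right) = -36 - 16 = -52$)
$G{\left(-39 \right)} C + o{\left(5,-12 \right)} = 7 \left(-39\right) \left(-52\right) + 5 = \left(-273\right) \left(-52\right) + 5 = 14196 + 5 = 14201$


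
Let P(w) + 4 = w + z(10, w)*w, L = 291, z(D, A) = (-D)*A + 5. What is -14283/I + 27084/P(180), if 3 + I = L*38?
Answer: -409311426/297493735 ≈ -1.3759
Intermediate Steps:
z(D, A) = 5 - A*D (z(D, A) = -A*D + 5 = 5 - A*D)
P(w) = -4 + w + w*(5 - 10*w) (P(w) = -4 + (w + (5 - 1*w*10)*w) = -4 + (w + (5 - 10*w)*w) = -4 + (w + w*(5 - 10*w)) = -4 + w + w*(5 - 10*w))
I = 11055 (I = -3 + 291*38 = -3 + 11058 = 11055)
-14283/I + 27084/P(180) = -14283/11055 + 27084/(-4 - 10*180² + 6*180) = -14283*1/11055 + 27084/(-4 - 10*32400 + 1080) = -4761/3685 + 27084/(-4 - 324000 + 1080) = -4761/3685 + 27084/(-322924) = -4761/3685 + 27084*(-1/322924) = -4761/3685 - 6771/80731 = -409311426/297493735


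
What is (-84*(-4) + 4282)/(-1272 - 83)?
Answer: -4618/1355 ≈ -3.4081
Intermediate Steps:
(-84*(-4) + 4282)/(-1272 - 83) = (336 + 4282)/(-1355) = 4618*(-1/1355) = -4618/1355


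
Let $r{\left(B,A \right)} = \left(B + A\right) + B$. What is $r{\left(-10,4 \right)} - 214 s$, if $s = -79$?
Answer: $16890$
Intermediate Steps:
$r{\left(B,A \right)} = A + 2 B$ ($r{\left(B,A \right)} = \left(A + B\right) + B = A + 2 B$)
$r{\left(-10,4 \right)} - 214 s = \left(4 + 2 \left(-10\right)\right) - -16906 = \left(4 - 20\right) + 16906 = -16 + 16906 = 16890$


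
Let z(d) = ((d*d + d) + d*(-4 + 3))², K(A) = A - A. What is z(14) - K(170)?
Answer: 38416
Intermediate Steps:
K(A) = 0
z(d) = d⁴ (z(d) = ((d² + d) + d*(-1))² = ((d + d²) - d)² = (d²)² = d⁴)
z(14) - K(170) = 14⁴ - 1*0 = 38416 + 0 = 38416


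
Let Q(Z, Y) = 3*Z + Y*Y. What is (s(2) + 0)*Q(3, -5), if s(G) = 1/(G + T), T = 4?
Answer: 17/3 ≈ 5.6667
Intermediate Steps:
s(G) = 1/(4 + G) (s(G) = 1/(G + 4) = 1/(4 + G))
Q(Z, Y) = Y**2 + 3*Z (Q(Z, Y) = 3*Z + Y**2 = Y**2 + 3*Z)
(s(2) + 0)*Q(3, -5) = (1/(4 + 2) + 0)*((-5)**2 + 3*3) = (1/6 + 0)*(25 + 9) = (1/6 + 0)*34 = (1/6)*34 = 17/3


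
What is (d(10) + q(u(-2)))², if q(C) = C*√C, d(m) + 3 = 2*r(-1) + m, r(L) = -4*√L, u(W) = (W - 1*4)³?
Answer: (7 - 8*I - 1296*I*√6)² ≈ -1.0128e+7 - 4.456e+4*I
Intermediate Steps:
u(W) = (-4 + W)³ (u(W) = (W - 4)³ = (-4 + W)³)
d(m) = -3 + m - 8*I (d(m) = -3 + (2*(-4*I) + m) = -3 + (-8*I + m) = -3 + (m - 8*I) = -3 + m - 8*I)
q(C) = C^(3/2)
(d(10) + q(u(-2)))² = ((-3 + 10 - 8*I) + ((-4 - 2)³)^(3/2))² = ((7 - 8*I) + ((-6)³)^(3/2))² = ((7 - 8*I) + (-216)^(3/2))² = ((7 - 8*I) - 1296*I*√6)² = (7 - 8*I - 1296*I*√6)²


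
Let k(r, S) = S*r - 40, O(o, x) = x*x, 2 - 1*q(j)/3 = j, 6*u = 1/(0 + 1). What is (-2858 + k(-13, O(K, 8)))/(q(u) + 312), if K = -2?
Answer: -1492/127 ≈ -11.748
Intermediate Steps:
u = ⅙ (u = 1/(6*(0 + 1)) = (⅙)/1 = (⅙)*1 = ⅙ ≈ 0.16667)
q(j) = 6 - 3*j
O(o, x) = x²
k(r, S) = -40 + S*r
(-2858 + k(-13, O(K, 8)))/(q(u) + 312) = (-2858 + (-40 + 8²*(-13)))/((6 - 3*⅙) + 312) = (-2858 + (-40 + 64*(-13)))/((6 - ½) + 312) = (-2858 + (-40 - 832))/(11/2 + 312) = (-2858 - 872)/(635/2) = -3730*2/635 = -1492/127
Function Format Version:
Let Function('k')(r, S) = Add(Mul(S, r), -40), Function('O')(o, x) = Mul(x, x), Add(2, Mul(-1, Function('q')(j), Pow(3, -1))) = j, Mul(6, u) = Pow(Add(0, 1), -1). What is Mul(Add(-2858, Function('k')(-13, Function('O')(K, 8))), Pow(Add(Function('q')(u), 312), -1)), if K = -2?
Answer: Rational(-1492, 127) ≈ -11.748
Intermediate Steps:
u = Rational(1, 6) (u = Mul(Rational(1, 6), Pow(Add(0, 1), -1)) = Mul(Rational(1, 6), Pow(1, -1)) = Mul(Rational(1, 6), 1) = Rational(1, 6) ≈ 0.16667)
Function('q')(j) = Add(6, Mul(-3, j))
Function('O')(o, x) = Pow(x, 2)
Function('k')(r, S) = Add(-40, Mul(S, r))
Mul(Add(-2858, Function('k')(-13, Function('O')(K, 8))), Pow(Add(Function('q')(u), 312), -1)) = Mul(Add(-2858, Add(-40, Mul(Pow(8, 2), -13))), Pow(Add(Add(6, Mul(-3, Rational(1, 6))), 312), -1)) = Mul(Add(-2858, Add(-40, Mul(64, -13))), Pow(Add(Add(6, Rational(-1, 2)), 312), -1)) = Mul(Add(-2858, Add(-40, -832)), Pow(Add(Rational(11, 2), 312), -1)) = Mul(Add(-2858, -872), Pow(Rational(635, 2), -1)) = Mul(-3730, Rational(2, 635)) = Rational(-1492, 127)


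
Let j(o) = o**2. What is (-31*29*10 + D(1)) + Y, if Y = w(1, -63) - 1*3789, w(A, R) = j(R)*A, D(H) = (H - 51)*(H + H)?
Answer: -8910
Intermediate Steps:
D(H) = 2*H*(-51 + H) (D(H) = (-51 + H)*(2*H) = 2*H*(-51 + H))
w(A, R) = A*R**2 (w(A, R) = R**2*A = A*R**2)
Y = 180 (Y = 1*(-63)**2 - 1*3789 = 1*3969 - 3789 = 3969 - 3789 = 180)
(-31*29*10 + D(1)) + Y = (-31*29*10 + 2*1*(-51 + 1)) + 180 = (-899*10 + 2*1*(-50)) + 180 = (-8990 - 100) + 180 = -9090 + 180 = -8910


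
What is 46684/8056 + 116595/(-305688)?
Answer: 555477053/102609272 ≈ 5.4135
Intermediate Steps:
46684/8056 + 116595/(-305688) = 46684*(1/8056) + 116595*(-1/305688) = 11671/2014 - 38865/101896 = 555477053/102609272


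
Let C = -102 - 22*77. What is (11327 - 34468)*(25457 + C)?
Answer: -547539201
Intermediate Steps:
C = -1796 (C = -102 - 1694 = -1796)
(11327 - 34468)*(25457 + C) = (11327 - 34468)*(25457 - 1796) = -23141*23661 = -547539201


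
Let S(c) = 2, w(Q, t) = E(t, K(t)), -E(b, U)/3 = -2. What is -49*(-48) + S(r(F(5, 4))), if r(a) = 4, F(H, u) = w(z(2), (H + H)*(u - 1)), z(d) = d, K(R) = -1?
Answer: 2354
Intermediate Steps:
E(b, U) = 6 (E(b, U) = -3*(-2) = 6)
w(Q, t) = 6
F(H, u) = 6
-49*(-48) + S(r(F(5, 4))) = -49*(-48) + 2 = 2352 + 2 = 2354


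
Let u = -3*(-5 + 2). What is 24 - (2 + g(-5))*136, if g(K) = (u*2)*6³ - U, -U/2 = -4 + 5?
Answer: -529288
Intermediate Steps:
u = 9 (u = -3*(-3) = 9)
U = -2 (U = -2*(-4 + 5) = -2*1 = -2)
g(K) = 3890 (g(K) = (9*2)*6³ - 1*(-2) = 18*216 + 2 = 3888 + 2 = 3890)
24 - (2 + g(-5))*136 = 24 - (2 + 3890)*136 = 24 - 1*3892*136 = 24 - 3892*136 = 24 - 529312 = -529288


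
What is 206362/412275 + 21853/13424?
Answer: 11779649063/5534379600 ≈ 2.1284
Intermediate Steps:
206362/412275 + 21853/13424 = 11779649063/5534379600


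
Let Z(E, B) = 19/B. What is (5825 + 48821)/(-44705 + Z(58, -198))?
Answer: -10819908/8851609 ≈ -1.2224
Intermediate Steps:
(5825 + 48821)/(-44705 + Z(58, -198)) = (5825 + 48821)/(-44705 + 19/(-198)) = 54646/(-44705 + 19*(-1/198)) = 54646/(-44705 - 19/198) = 54646/(-8851609/198) = 54646*(-198/8851609) = -10819908/8851609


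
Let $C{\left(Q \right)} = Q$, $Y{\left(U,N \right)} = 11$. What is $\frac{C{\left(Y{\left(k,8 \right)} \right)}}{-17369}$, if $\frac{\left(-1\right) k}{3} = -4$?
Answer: $- \frac{1}{1579} \approx -0.00063331$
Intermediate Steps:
$k = 12$ ($k = \left(-3\right) \left(-4\right) = 12$)
$\frac{C{\left(Y{\left(k,8 \right)} \right)}}{-17369} = \frac{11}{-17369} = 11 \left(- \frac{1}{17369}\right) = - \frac{1}{1579}$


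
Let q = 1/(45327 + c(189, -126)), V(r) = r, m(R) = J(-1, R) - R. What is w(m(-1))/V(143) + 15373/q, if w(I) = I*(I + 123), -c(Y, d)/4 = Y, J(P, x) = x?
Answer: 685189983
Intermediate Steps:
m(R) = 0 (m(R) = R - R = 0)
c(Y, d) = -4*Y
q = 1/44571 (q = 1/(45327 - 4*189) = 1/(45327 - 756) = 1/44571 ≈ 2.2436e-5)
w(I) = I*(123 + I)
w(m(-1))/V(143) + 15373/q = (0*(123 + 0))/143 + 15373/(1/44571) = (0*123)*(1/143) + 15373*44571 = 0*(1/143) + 685189983 = 0 + 685189983 = 685189983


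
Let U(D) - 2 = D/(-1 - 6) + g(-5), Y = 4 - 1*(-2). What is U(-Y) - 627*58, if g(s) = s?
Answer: -254577/7 ≈ -36368.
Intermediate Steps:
Y = 6 (Y = 4 + 2 = 6)
U(D) = -3 - D/7 (U(D) = 2 + (D/(-1 - 6) - 5) = 2 + (D/(-7) - 5) = 2 + (D*(-1/7) - 5) = 2 + (-D/7 - 5) = 2 + (-5 - D/7) = -3 - D/7)
U(-Y) - 627*58 = (-3 - (-1)*6/7) - 627*58 = (-3 - 1/7*(-6)) - 36366 = (-3 + 6/7) - 36366 = -15/7 - 36366 = -254577/7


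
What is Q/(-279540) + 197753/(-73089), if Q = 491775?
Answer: -2027182591/454028868 ≈ -4.4649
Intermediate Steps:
Q/(-279540) + 197753/(-73089) = 491775/(-279540) + 197753/(-73089) = 491775*(-1/279540) + 197753*(-1/73089) = -32785/18636 - 197753/73089 = -2027182591/454028868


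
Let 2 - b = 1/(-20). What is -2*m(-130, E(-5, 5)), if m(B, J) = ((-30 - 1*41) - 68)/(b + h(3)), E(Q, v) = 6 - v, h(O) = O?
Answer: 5560/101 ≈ 55.049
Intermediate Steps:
b = 41/20 (b = 2 - 1/(-20) = 2 - 1*(-1/20) = 2 + 1/20 = 41/20 ≈ 2.0500)
m(B, J) = -2780/101 (m(B, J) = ((-30 - 1*41) - 68)/(41/20 + 3) = ((-30 - 41) - 68)/(101/20) = (-71 - 68)*(20/101) = -139*20/101 = -2780/101)
-2*m(-130, E(-5, 5)) = -2*(-2780/101) = 5560/101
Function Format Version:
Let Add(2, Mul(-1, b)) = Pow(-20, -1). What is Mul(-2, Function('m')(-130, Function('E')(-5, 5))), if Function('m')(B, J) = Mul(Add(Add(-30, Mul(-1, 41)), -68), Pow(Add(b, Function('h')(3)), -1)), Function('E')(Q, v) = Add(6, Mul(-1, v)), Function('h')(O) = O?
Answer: Rational(5560, 101) ≈ 55.049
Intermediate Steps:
b = Rational(41, 20) (b = Add(2, Mul(-1, Pow(-20, -1))) = Add(2, Mul(-1, Rational(-1, 20))) = Add(2, Rational(1, 20)) = Rational(41, 20) ≈ 2.0500)
Function('m')(B, J) = Rational(-2780, 101) (Function('m')(B, J) = Mul(Add(Add(-30, Mul(-1, 41)), -68), Pow(Add(Rational(41, 20), 3), -1)) = Mul(Add(Add(-30, -41), -68), Pow(Rational(101, 20), -1)) = Mul(Add(-71, -68), Rational(20, 101)) = Mul(-139, Rational(20, 101)) = Rational(-2780, 101))
Mul(-2, Function('m')(-130, Function('E')(-5, 5))) = Mul(-2, Rational(-2780, 101)) = Rational(5560, 101)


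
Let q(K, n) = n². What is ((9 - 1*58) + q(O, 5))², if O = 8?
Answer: 576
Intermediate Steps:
((9 - 1*58) + q(O, 5))² = ((9 - 1*58) + 5²)² = ((9 - 58) + 25)² = (-49 + 25)² = (-24)² = 576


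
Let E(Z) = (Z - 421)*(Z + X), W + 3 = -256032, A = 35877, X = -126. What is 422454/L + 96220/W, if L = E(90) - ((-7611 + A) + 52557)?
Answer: -7652882762/1176173583 ≈ -6.5066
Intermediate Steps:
W = -256035 (W = -3 - 256032 = -256035)
E(Z) = (-421 + Z)*(-126 + Z) (E(Z) = (Z - 421)*(Z - 126) = (-421 + Z)*(-126 + Z))
L = -68907 (L = (53046 + 90² - 547*90) - ((-7611 + 35877) + 52557) = (53046 + 8100 - 49230) - (28266 + 52557) = 11916 - 1*80823 = 11916 - 80823 = -68907)
422454/L + 96220/W = 422454/(-68907) + 96220/(-256035) = 422454*(-1/68907) + 96220*(-1/256035) = -140818/22969 - 19244/51207 = -7652882762/1176173583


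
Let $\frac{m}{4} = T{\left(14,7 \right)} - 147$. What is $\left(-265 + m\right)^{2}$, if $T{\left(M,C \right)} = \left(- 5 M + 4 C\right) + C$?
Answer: $986049$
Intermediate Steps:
$T{\left(M,C \right)} = - 5 M + 5 C$
$m = -728$ ($m = 4 \left(\left(\left(-5\right) 14 + 5 \cdot 7\right) - 147\right) = 4 \left(\left(-70 + 35\right) - 147\right) = 4 \left(-35 - 147\right) = 4 \left(-182\right) = -728$)
$\left(-265 + m\right)^{2} = \left(-265 - 728\right)^{2} = \left(-993\right)^{2} = 986049$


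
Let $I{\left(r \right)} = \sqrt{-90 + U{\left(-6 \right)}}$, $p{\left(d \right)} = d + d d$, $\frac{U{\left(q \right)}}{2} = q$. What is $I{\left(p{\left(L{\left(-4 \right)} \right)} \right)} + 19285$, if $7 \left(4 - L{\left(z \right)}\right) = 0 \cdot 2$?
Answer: $19285 + i \sqrt{102} \approx 19285.0 + 10.1 i$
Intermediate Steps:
$U{\left(q \right)} = 2 q$
$L{\left(z \right)} = 4$ ($L{\left(z \right)} = 4 - \frac{0 \cdot 2}{7} = 4 - 0 = 4 + 0 = 4$)
$p{\left(d \right)} = d + d^{2}$
$I{\left(r \right)} = i \sqrt{102}$ ($I{\left(r \right)} = \sqrt{-90 + 2 \left(-6\right)} = \sqrt{-90 - 12} = \sqrt{-102} = i \sqrt{102}$)
$I{\left(p{\left(L{\left(-4 \right)} \right)} \right)} + 19285 = i \sqrt{102} + 19285 = 19285 + i \sqrt{102}$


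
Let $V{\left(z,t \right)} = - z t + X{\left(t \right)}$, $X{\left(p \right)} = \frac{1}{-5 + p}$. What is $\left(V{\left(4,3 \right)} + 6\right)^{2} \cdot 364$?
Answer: $15379$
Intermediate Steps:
$V{\left(z,t \right)} = \frac{1}{-5 + t} - t z$ ($V{\left(z,t \right)} = - z t + \frac{1}{-5 + t} = - t z + \frac{1}{-5 + t} = \frac{1}{-5 + t} - t z$)
$\left(V{\left(4,3 \right)} + 6\right)^{2} \cdot 364 = \left(\frac{1 - 3 \cdot 4 \left(-5 + 3\right)}{-5 + 3} + 6\right)^{2} \cdot 364 = \left(\frac{1 - 3 \cdot 4 \left(-2\right)}{-2} + 6\right)^{2} \cdot 364 = \left(- \frac{1 + 24}{2} + 6\right)^{2} \cdot 364 = \left(\left(- \frac{1}{2}\right) 25 + 6\right)^{2} \cdot 364 = \left(- \frac{25}{2} + 6\right)^{2} \cdot 364 = \left(- \frac{13}{2}\right)^{2} \cdot 364 = \frac{169}{4} \cdot 364 = 15379$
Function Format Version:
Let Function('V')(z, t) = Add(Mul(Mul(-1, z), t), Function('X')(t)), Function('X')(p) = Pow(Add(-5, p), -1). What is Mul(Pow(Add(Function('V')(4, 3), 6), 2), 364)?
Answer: 15379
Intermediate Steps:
Function('V')(z, t) = Add(Pow(Add(-5, t), -1), Mul(-1, t, z)) (Function('V')(z, t) = Add(Mul(Mul(-1, z), t), Pow(Add(-5, t), -1)) = Add(Mul(-1, t, z), Pow(Add(-5, t), -1)) = Add(Pow(Add(-5, t), -1), Mul(-1, t, z)))
Mul(Pow(Add(Function('V')(4, 3), 6), 2), 364) = Mul(Pow(Add(Mul(Pow(Add(-5, 3), -1), Add(1, Mul(-1, 3, 4, Add(-5, 3)))), 6), 2), 364) = Mul(Pow(Add(Mul(Pow(-2, -1), Add(1, Mul(-1, 3, 4, -2))), 6), 2), 364) = Mul(Pow(Add(Mul(Rational(-1, 2), Add(1, 24)), 6), 2), 364) = Mul(Pow(Add(Mul(Rational(-1, 2), 25), 6), 2), 364) = Mul(Pow(Add(Rational(-25, 2), 6), 2), 364) = Mul(Pow(Rational(-13, 2), 2), 364) = Mul(Rational(169, 4), 364) = 15379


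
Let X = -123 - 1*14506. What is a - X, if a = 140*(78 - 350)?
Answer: -23451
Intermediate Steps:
a = -38080 (a = 140*(-272) = -38080)
X = -14629 (X = -123 - 14506 = -14629)
a - X = -38080 - 1*(-14629) = -38080 + 14629 = -23451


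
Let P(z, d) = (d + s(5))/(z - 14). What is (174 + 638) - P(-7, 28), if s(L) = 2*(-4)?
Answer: 17072/21 ≈ 812.95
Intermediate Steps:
s(L) = -8
P(z, d) = (-8 + d)/(-14 + z) (P(z, d) = (d - 8)/(z - 14) = (-8 + d)/(-14 + z))
(174 + 638) - P(-7, 28) = (174 + 638) - (-8 + 28)/(-14 - 7) = 812 - 20/(-21) = 812 - (-1)*20/21 = 812 - 1*(-20/21) = 812 + 20/21 = 17072/21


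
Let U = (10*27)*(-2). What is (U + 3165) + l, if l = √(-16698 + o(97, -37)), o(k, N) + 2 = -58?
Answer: 2625 + 21*I*√38 ≈ 2625.0 + 129.45*I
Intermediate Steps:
o(k, N) = -60 (o(k, N) = -2 - 58 = -60)
U = -540 (U = 270*(-2) = -540)
l = 21*I*√38 (l = √(-16698 - 60) = √(-16758) = 21*I*√38 ≈ 129.45*I)
(U + 3165) + l = (-540 + 3165) + 21*I*√38 = 2625 + 21*I*√38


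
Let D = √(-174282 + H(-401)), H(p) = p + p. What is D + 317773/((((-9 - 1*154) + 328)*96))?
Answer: 317773/15840 + 26*I*√259 ≈ 20.061 + 418.43*I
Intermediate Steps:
H(p) = 2*p
D = 26*I*√259 (D = √(-174282 + 2*(-401)) = √(-174282 - 802) = √(-175084) = 26*I*√259 ≈ 418.43*I)
D + 317773/((((-9 - 1*154) + 328)*96)) = 26*I*√259 + 317773/((((-9 - 1*154) + 328)*96)) = 26*I*√259 + 317773/((((-9 - 154) + 328)*96)) = 26*I*√259 + 317773/(((-163 + 328)*96)) = 26*I*√259 + 317773/((165*96)) = 26*I*√259 + 317773/15840 = 317773/15840 + 26*I*√259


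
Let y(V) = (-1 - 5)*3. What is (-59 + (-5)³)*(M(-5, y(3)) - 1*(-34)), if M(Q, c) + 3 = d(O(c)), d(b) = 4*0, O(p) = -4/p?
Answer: -5704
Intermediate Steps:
y(V) = -18 (y(V) = -6*3 = -18)
d(b) = 0
M(Q, c) = -3 (M(Q, c) = -3 + 0 = -3)
(-59 + (-5)³)*(M(-5, y(3)) - 1*(-34)) = (-59 + (-5)³)*(-3 - 1*(-34)) = (-59 - 125)*(-3 + 34) = -184*31 = -5704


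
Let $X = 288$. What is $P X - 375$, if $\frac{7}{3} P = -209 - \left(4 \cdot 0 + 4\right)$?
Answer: $- \frac{186657}{7} \approx -26665.0$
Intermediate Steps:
$P = - \frac{639}{7}$ ($P = \frac{3 \left(-209 - \left(4 \cdot 0 + 4\right)\right)}{7} = \frac{3 \left(-209 - \left(0 + 4\right)\right)}{7} = \frac{3 \left(-209 - 4\right)}{7} = \frac{3}{7} \left(-213\right) = - \frac{639}{7} \approx -91.286$)
$P X - 375 = \left(- \frac{639}{7}\right) 288 - 375 = - \frac{184032}{7} - 375 = - \frac{186657}{7}$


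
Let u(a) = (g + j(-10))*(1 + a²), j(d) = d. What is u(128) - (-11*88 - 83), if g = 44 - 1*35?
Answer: -15334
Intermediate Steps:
g = 9 (g = 44 - 35 = 9)
u(a) = -1 - a² (u(a) = (9 - 10)*(1 + a²) = -(1 + a²) = -1 - a²)
u(128) - (-11*88 - 83) = (-1 - 1*128²) - (-11*88 - 83) = (-1 - 1*16384) - (-968 - 83) = (-1 - 16384) - 1*(-1051) = -16385 + 1051 = -15334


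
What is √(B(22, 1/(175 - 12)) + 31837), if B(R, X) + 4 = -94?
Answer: √31739 ≈ 178.15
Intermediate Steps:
B(R, X) = -98 (B(R, X) = -4 - 94 = -98)
√(B(22, 1/(175 - 12)) + 31837) = √(-98 + 31837) = √31739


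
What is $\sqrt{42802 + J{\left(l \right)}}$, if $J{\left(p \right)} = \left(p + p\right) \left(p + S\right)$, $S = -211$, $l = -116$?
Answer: $\sqrt{118666} \approx 344.48$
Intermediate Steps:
$J{\left(p \right)} = 2 p \left(-211 + p\right)$ ($J{\left(p \right)} = \left(p + p\right) \left(p - 211\right) = 2 p \left(-211 + p\right)$)
$\sqrt{42802 + J{\left(l \right)}} = \sqrt{42802 + 2 \left(-116\right) \left(-211 - 116\right)} = \sqrt{42802 + 2 \left(-116\right) \left(-327\right)} = \sqrt{42802 + 75864} = \sqrt{118666}$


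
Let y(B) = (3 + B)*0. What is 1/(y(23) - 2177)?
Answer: -1/2177 ≈ -0.00045935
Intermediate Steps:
y(B) = 0
1/(y(23) - 2177) = 1/(0 - 2177) = 1/(-2177) = -1/2177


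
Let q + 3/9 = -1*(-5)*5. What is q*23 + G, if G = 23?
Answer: 1771/3 ≈ 590.33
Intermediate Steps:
q = 74/3 (q = -⅓ - 1*(-5)*5 = -⅓ + 5*5 = -⅓ + 25 = 74/3 ≈ 24.667)
q*23 + G = (74/3)*23 + 23 = 1702/3 + 23 = 1771/3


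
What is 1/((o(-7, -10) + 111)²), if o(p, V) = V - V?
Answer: 1/12321 ≈ 8.1162e-5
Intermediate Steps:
o(p, V) = 0
1/((o(-7, -10) + 111)²) = 1/((0 + 111)²) = 1/(111²) = 1/12321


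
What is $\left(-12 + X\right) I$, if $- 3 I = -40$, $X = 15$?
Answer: $40$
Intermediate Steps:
$I = \frac{40}{3}$ ($I = \left(- \frac{1}{3}\right) \left(-40\right) = \frac{40}{3} \approx 13.333$)
$\left(-12 + X\right) I = \left(-12 + 15\right) \frac{40}{3} = 3 \cdot \frac{40}{3} = 40$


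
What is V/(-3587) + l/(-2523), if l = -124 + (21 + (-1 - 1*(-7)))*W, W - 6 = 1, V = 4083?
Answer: -10534564/9050001 ≈ -1.1640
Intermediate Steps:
W = 7 (W = 6 + 1 = 7)
l = 65 (l = -124 + (21 + (-1 - 1*(-7)))*7 = -124 + (21 + (-1 + 7))*7 = -124 + (21 + 6)*7 = -124 + 27*7 = -124 + 189 = 65)
V/(-3587) + l/(-2523) = 4083/(-3587) + 65/(-2523) = 4083*(-1/3587) + 65*(-1/2523) = -4083/3587 - 65/2523 = -10534564/9050001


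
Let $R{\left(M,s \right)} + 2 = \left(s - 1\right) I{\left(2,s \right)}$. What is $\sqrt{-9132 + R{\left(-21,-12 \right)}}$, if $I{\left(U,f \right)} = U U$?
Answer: $i \sqrt{9186} \approx 95.844 i$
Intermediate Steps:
$I{\left(U,f \right)} = U^{2}$
$R{\left(M,s \right)} = -6 + 4 s$ ($R{\left(M,s \right)} = -2 + \left(s - 1\right) 2^{2} = -2 + \left(-1 + s\right) 4 = -2 + \left(-4 + 4 s\right) = -6 + 4 s$)
$\sqrt{-9132 + R{\left(-21,-12 \right)}} = \sqrt{-9132 + \left(-6 + 4 \left(-12\right)\right)} = \sqrt{-9132 - 54} = \sqrt{-9186} = i \sqrt{9186}$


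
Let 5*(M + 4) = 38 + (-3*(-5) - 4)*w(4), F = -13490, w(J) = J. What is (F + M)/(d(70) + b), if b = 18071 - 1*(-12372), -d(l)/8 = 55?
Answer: -67388/150015 ≈ -0.44921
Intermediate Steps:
d(l) = -440 (d(l) = -8*55 = -440)
M = 62/5 (M = -4 + (38 + (-3*(-5) - 4)*4)/5 = -4 + (38 + (15 - 4)*4)/5 = -4 + (38 + 11*4)/5 = -4 + (38 + 44)/5 = -4 + (1/5)*82 = -4 + 82/5 = 62/5 ≈ 12.400)
b = 30443 (b = 18071 + 12372 = 30443)
(F + M)/(d(70) + b) = (-13490 + 62/5)/(-440 + 30443) = -67388/5/30003 = -67388/5*1/30003 = -67388/150015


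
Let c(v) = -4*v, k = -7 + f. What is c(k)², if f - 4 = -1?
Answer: 256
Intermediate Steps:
f = 3 (f = 4 - 1 = 3)
k = -4 (k = -7 + 3 = -4)
c(k)² = (-4*(-4))² = 16² = 256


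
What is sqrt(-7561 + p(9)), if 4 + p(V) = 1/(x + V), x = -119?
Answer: I*sqrt(91536610)/110 ≈ 86.977*I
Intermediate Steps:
p(V) = -4 + 1/(-119 + V)
sqrt(-7561 + p(9)) = sqrt(-7561 + (477 - 4*9)/(-119 + 9)) = sqrt(-7561 + (477 - 36)/(-110)) = sqrt(-7561 - 1/110*441) = sqrt(-7561 - 441/110) = sqrt(-832151/110) = I*sqrt(91536610)/110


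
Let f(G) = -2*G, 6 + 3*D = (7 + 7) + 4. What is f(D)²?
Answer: 64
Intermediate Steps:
D = 4 (D = -2 + ((7 + 7) + 4)/3 = -2 + (14 + 4)/3 = -2 + (⅓)*18 = -2 + 6 = 4)
f(D)² = (-2*4)² = (-8)² = 64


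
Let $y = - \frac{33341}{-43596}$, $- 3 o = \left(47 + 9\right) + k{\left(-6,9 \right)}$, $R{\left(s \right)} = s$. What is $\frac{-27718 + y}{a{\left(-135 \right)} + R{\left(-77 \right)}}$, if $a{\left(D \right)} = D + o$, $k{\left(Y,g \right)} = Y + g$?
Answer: $\frac{172622941}{1442820} \approx 119.64$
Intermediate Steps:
$o = - \frac{59}{3}$ ($o = - \frac{\left(47 + 9\right) + \left(-6 + 9\right)}{3} = - \frac{56 + 3}{3} = \left(- \frac{1}{3}\right) 59 = - \frac{59}{3} \approx -19.667$)
$a{\left(D \right)} = - \frac{59}{3} + D$ ($a{\left(D \right)} = D - \frac{59}{3} = - \frac{59}{3} + D$)
$y = \frac{4763}{6228}$ ($y = \left(-33341\right) \left(- \frac{1}{43596}\right) = \frac{4763}{6228} \approx 0.76477$)
$\frac{-27718 + y}{a{\left(-135 \right)} + R{\left(-77 \right)}} = \frac{-27718 + \frac{4763}{6228}}{\left(- \frac{59}{3} - 135\right) - 77} = - \frac{172622941}{6228 \left(- \frac{464}{3} - 77\right)} = - \frac{172622941}{6228 \left(- \frac{695}{3}\right)} = \left(- \frac{172622941}{6228}\right) \left(- \frac{3}{695}\right) = \frac{172622941}{1442820}$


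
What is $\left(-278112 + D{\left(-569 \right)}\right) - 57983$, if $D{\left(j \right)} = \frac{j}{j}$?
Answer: $-336094$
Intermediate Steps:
$D{\left(j \right)} = 1$
$\left(-278112 + D{\left(-569 \right)}\right) - 57983 = \left(-278112 + 1\right) - 57983 = -278111 - 57983 = -336094$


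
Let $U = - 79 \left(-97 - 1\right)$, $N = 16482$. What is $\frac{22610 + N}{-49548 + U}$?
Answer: $- \frac{19546}{20903} \approx -0.93508$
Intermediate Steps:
$U = 7742$ ($U = \left(-79\right) \left(-98\right) = 7742$)
$\frac{22610 + N}{-49548 + U} = \frac{22610 + 16482}{-49548 + 7742} = \frac{39092}{-41806} = 39092 \left(- \frac{1}{41806}\right) = - \frac{19546}{20903}$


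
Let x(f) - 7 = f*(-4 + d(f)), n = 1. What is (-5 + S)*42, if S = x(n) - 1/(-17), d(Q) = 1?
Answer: -672/17 ≈ -39.529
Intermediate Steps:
x(f) = 7 - 3*f (x(f) = 7 + f*(-4 + 1) = 7 + f*(-3) = 7 - 3*f)
S = 69/17 (S = (7 - 3*1) - 1/(-17) = (7 - 3) - 1*(-1/17) = 4 + 1/17 = 69/17 ≈ 4.0588)
(-5 + S)*42 = (-5 + 69/17)*42 = -16/17*42 = -672/17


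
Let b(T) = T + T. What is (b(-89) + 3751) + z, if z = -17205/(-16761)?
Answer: 539678/151 ≈ 3574.0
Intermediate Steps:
b(T) = 2*T
z = 155/151 (z = -17205*(-1/16761) = 155/151 ≈ 1.0265)
(b(-89) + 3751) + z = (2*(-89) + 3751) + 155/151 = (-178 + 3751) + 155/151 = 3573 + 155/151 = 539678/151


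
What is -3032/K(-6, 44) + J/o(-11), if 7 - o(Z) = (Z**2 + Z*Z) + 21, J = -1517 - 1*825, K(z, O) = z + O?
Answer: -171799/2432 ≈ -70.641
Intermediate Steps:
K(z, O) = O + z
J = -2342 (J = -1517 - 825 = -2342)
o(Z) = -14 - 2*Z**2 (o(Z) = 7 - ((Z**2 + Z*Z) + 21) = 7 - ((Z**2 + Z**2) + 21) = 7 - (2*Z**2 + 21) = 7 - (21 + 2*Z**2) = 7 + (-21 - 2*Z**2) = -14 - 2*Z**2)
-3032/K(-6, 44) + J/o(-11) = -3032/(44 - 6) - 2342/(-14 - 2*(-11)**2) = -3032/38 - 2342/(-14 - 2*121) = -3032*1/38 - 2342/(-14 - 242) = -1516/19 - 2342/(-256) = -1516/19 - 2342*(-1/256) = -1516/19 + 1171/128 = -171799/2432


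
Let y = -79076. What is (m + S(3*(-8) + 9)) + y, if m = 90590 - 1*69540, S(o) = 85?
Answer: -57941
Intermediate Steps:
m = 21050 (m = 90590 - 69540 = 21050)
(m + S(3*(-8) + 9)) + y = (21050 + 85) - 79076 = 21135 - 79076 = -57941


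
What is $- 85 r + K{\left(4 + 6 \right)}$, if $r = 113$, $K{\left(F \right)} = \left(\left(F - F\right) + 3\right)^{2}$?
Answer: $-9596$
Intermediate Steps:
$K{\left(F \right)} = 9$ ($K{\left(F \right)} = \left(0 + 3\right)^{2} = 3^{2} = 9$)
$- 85 r + K{\left(4 + 6 \right)} = \left(-85\right) 113 + 9 = -9605 + 9 = -9596$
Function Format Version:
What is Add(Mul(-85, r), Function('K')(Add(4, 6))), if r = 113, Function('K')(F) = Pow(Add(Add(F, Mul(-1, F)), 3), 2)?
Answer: -9596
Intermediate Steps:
Function('K')(F) = 9 (Function('K')(F) = Pow(Add(0, 3), 2) = Pow(3, 2) = 9)
Add(Mul(-85, r), Function('K')(Add(4, 6))) = Add(Mul(-85, 113), 9) = Add(-9605, 9) = -9596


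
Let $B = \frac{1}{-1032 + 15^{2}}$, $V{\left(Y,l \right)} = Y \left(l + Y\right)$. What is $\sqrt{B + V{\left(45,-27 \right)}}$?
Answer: $\frac{\sqrt{527510883}}{807} \approx 28.46$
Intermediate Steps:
$V{\left(Y,l \right)} = Y \left(Y + l\right)$
$B = - \frac{1}{807}$ ($B = \frac{1}{-1032 + 225} = \frac{1}{-807} = - \frac{1}{807} \approx -0.0012392$)
$\sqrt{B + V{\left(45,-27 \right)}} = \sqrt{- \frac{1}{807} + 45 \left(45 - 27\right)} = \sqrt{- \frac{1}{807} + 45 \cdot 18} = \sqrt{- \frac{1}{807} + 810} = \sqrt{\frac{653669}{807}} = \frac{\sqrt{527510883}}{807}$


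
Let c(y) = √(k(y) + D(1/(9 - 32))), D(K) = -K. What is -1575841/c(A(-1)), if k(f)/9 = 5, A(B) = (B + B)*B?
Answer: -1575841*√5957/518 ≈ -2.3480e+5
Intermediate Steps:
A(B) = 2*B² (A(B) = (2*B)*B = 2*B²)
k(f) = 45 (k(f) = 9*5 = 45)
c(y) = 2*√5957/23 (c(y) = √(45 - 1/(9 - 32)) = √(45 - 1/(-23)) = √(45 - 1*(-1/23)) = √(45 + 1/23) = √(1036/23) = 2*√5957/23)
-1575841/c(A(-1)) = -1575841*√5957/518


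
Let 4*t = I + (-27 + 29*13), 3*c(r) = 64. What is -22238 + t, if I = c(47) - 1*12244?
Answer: -151237/6 ≈ -25206.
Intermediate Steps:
c(r) = 64/3 (c(r) = (⅓)*64 = 64/3)
I = -36668/3 (I = 64/3 - 1*12244 = 64/3 - 12244 = -36668/3 ≈ -12223.)
t = -17809/6 (t = (-36668/3 + (-27 + 29*13))/4 = (-36668/3 + (-27 + 377))/4 = (-36668/3 + 350)/4 = (¼)*(-35618/3) = -17809/6 ≈ -2968.2)
-22238 + t = -22238 - 17809/6 = -151237/6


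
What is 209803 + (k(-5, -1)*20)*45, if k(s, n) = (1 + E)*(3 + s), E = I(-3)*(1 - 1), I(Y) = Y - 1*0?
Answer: 208003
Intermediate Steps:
I(Y) = Y (I(Y) = Y + 0 = Y)
E = 0 (E = -3*(1 - 1) = -3*0 = 0)
k(s, n) = 3 + s (k(s, n) = (1 + 0)*(3 + s) = 1*(3 + s) = 3 + s)
209803 + (k(-5, -1)*20)*45 = 209803 + ((3 - 5)*20)*45 = 209803 - 2*20*45 = 209803 - 40*45 = 209803 - 1800 = 208003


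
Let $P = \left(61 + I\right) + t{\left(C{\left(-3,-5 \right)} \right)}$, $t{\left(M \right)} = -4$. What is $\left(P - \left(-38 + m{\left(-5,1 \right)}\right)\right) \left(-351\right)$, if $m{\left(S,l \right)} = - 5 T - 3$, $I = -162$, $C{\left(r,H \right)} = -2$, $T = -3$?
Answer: $27729$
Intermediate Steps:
$m{\left(S,l \right)} = 12$ ($m{\left(S,l \right)} = \left(-5\right) \left(-3\right) - 3 = 15 - 3 = 12$)
$P = -105$ ($P = \left(61 - 162\right) - 4 = -101 - 4 = -105$)
$\left(P - \left(-38 + m{\left(-5,1 \right)}\right)\right) \left(-351\right) = \left(-105 + \left(38 - 12\right)\right) \left(-351\right) = \left(-105 + 26\right) \left(-351\right) = \left(-79\right) \left(-351\right) = 27729$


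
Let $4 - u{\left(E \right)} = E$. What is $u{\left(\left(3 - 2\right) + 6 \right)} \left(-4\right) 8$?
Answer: $96$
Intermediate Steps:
$u{\left(E \right)} = 4 - E$
$u{\left(\left(3 - 2\right) + 6 \right)} \left(-4\right) 8 = \left(4 - \left(\left(3 - 2\right) + 6\right)\right) \left(-4\right) 8 = \left(4 - \left(1 + 6\right)\right) \left(-4\right) 8 = \left(4 - 7\right) \left(-4\right) 8 = \left(-3\right) \left(-4\right) 8 = 12 \cdot 8 = 96$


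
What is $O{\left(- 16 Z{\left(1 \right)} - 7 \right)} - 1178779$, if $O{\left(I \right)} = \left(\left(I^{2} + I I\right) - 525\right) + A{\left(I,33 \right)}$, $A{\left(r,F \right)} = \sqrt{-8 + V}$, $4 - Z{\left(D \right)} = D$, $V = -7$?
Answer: $-1173254 + i \sqrt{15} \approx -1.1733 \cdot 10^{6} + 3.873 i$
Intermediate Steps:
$Z{\left(D \right)} = 4 - D$
$A{\left(r,F \right)} = i \sqrt{15}$ ($A{\left(r,F \right)} = \sqrt{-8 - 7} = \sqrt{-15} = i \sqrt{15}$)
$O{\left(I \right)} = -525 + 2 I^{2} + i \sqrt{15}$ ($O{\left(I \right)} = \left(\left(I^{2} + I I\right) - 525\right) + i \sqrt{15} = \left(\left(I^{2} + I^{2}\right) - 525\right) + i \sqrt{15} = \left(2 I^{2} - 525\right) + i \sqrt{15} = \left(-525 + 2 I^{2}\right) + i \sqrt{15} = -525 + 2 I^{2} + i \sqrt{15}$)
$O{\left(- 16 Z{\left(1 \right)} - 7 \right)} - 1178779 = \left(-525 + 2 \left(- 16 \left(4 - 1\right) - 7\right)^{2} + i \sqrt{15}\right) - 1178779 = \left(-525 + 2 \left(\left(-16\right) 3 - 7\right)^{2} + i \sqrt{15}\right) - 1178779 = \left(-525 + 2 \left(-48 - 7\right)^{2} + i \sqrt{15}\right) - 1178779 = \left(-525 + 2 \left(-55\right)^{2} + i \sqrt{15}\right) - 1178779 = \left(-525 + 2 \cdot 3025 + i \sqrt{15}\right) - 1178779 = \left(-525 + 6050 + i \sqrt{15}\right) - 1178779 = \left(5525 + i \sqrt{15}\right) - 1178779 = -1173254 + i \sqrt{15}$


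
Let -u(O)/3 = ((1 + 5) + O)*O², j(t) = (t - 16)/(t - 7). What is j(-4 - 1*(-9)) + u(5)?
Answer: -1639/2 ≈ -819.50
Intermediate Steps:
j(t) = (-16 + t)/(-7 + t)
u(O) = -3*O²*(6 + O) (u(O) = -3*((1 + 5) + O)*O² = -3*(6 + O)*O² = -3*O²*(6 + O))
j(-4 - 1*(-9)) + u(5) = (-16 + (-4 - 1*(-9)))/(-7 + (-4 - 1*(-9))) + 3*5²*(-6 - 1*5) = (-16 + (-4 + 9))/(-7 + (-4 + 9)) + 3*25*(-6 - 5) = (-16 + 5)/(-7 + 5) + 3*25*(-11) = -11/(-2) - 825 = -½*(-11) - 825 = 11/2 - 825 = -1639/2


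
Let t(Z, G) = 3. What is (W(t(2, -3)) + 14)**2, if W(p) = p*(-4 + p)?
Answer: 121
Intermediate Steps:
(W(t(2, -3)) + 14)**2 = (3*(-4 + 3) + 14)**2 = (3*(-1) + 14)**2 = (-3 + 14)**2 = 11**2 = 121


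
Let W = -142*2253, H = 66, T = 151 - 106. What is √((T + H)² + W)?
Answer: I*√307605 ≈ 554.62*I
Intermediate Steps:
T = 45
W = -319926
√((T + H)² + W) = √((45 + 66)² - 319926) = √(111² - 319926) = √(12321 - 319926) = √(-307605) = I*√307605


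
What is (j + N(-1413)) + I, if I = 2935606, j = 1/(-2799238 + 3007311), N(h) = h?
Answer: 610526340090/208073 ≈ 2.9342e+6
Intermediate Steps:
j = 1/208073 ≈ 4.8060e-6
(j + N(-1413)) + I = (1/208073 - 1413) + 2935606 = -294007148/208073 + 2935606 = 610526340090/208073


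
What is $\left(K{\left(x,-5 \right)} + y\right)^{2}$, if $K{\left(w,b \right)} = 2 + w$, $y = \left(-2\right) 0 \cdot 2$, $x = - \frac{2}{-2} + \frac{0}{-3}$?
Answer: $9$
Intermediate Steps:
$x = 1$ ($x = \left(-2\right) \left(- \frac{1}{2}\right) + 0 \left(- \frac{1}{3}\right) = 1 + 0 = 1$)
$y = 0$ ($y = 0 \cdot 2 = 0$)
$\left(K{\left(x,-5 \right)} + y\right)^{2} = \left(\left(2 + 1\right) + 0\right)^{2} = \left(3 + 0\right)^{2} = 3^{2} = 9$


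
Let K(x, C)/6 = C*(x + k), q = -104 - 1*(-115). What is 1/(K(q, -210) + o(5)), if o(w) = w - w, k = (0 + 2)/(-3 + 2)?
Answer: -1/11340 ≈ -8.8183e-5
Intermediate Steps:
q = 11 (q = -104 + 115 = 11)
k = -2 (k = 2/(-1) = 2*(-1) = -2)
K(x, C) = 6*C*(-2 + x) (K(x, C) = 6*(C*(x - 2)) = 6*(C*(-2 + x)) = 6*C*(-2 + x))
o(w) = 0
1/(K(q, -210) + o(5)) = 1/(6*(-210)*(-2 + 11) + 0) = 1/(6*(-210)*9 + 0) = 1/(-11340 + 0) = 1/(-11340) = -1/11340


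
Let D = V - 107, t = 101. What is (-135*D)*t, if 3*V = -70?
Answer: 1777095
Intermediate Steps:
V = -70/3 (V = (1/3)*(-70) = -70/3 ≈ -23.333)
D = -391/3 (D = -70/3 - 107 = -391/3 ≈ -130.33)
(-135*D)*t = -135*(-391/3)*101 = 17595*101 = 1777095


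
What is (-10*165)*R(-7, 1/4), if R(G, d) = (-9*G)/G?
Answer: 14850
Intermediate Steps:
R(G, d) = -9
(-10*165)*R(-7, 1/4) = -10*165*(-9) = -1650*(-9) = 14850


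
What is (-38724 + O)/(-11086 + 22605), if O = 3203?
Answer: -35521/11519 ≈ -3.0837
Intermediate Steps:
(-38724 + O)/(-11086 + 22605) = (-38724 + 3203)/(-11086 + 22605) = -35521/11519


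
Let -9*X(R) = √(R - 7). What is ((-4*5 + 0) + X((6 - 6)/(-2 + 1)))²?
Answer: (180 + I*√7)²/81 ≈ 399.91 + 11.759*I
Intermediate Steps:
X(R) = -√(-7 + R)/9 (X(R) = -√(R - 7)/9 = -√(-7 + R)/9)
((-4*5 + 0) + X((6 - 6)/(-2 + 1)))² = ((-4*5 + 0) - √(-7 + (6 - 6)/(-2 + 1))/9)² = ((-20 + 0) - √(-7 + 0/(-1))/9)² = (-20 - √(-7 + 0*(-1))/9)² = (-20 - √(-7 + 0)/9)² = (-20 - I*√7/9)²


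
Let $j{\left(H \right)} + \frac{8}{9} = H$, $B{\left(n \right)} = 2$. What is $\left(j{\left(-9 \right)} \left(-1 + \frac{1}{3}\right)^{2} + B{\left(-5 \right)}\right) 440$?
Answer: $- \frac{85360}{81} \approx -1053.8$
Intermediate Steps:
$j{\left(H \right)} = - \frac{8}{9} + H$
$\left(j{\left(-9 \right)} \left(-1 + \frac{1}{3}\right)^{2} + B{\left(-5 \right)}\right) 440 = \left(\left(- \frac{8}{9} - 9\right) \left(-1 + \frac{1}{3}\right)^{2} + 2\right) 440 = \left(- \frac{89 \left(-1 + \frac{1}{3}\right)^{2}}{9} + 2\right) 440 = \left(- \frac{89 \left(- \frac{2}{3}\right)^{2}}{9} + 2\right) 440 = \left(\left(- \frac{89}{9}\right) \frac{4}{9} + 2\right) 440 = \left(- \frac{356}{81} + 2\right) 440 = \left(- \frac{194}{81}\right) 440 = - \frac{85360}{81}$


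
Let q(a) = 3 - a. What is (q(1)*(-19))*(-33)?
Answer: 1254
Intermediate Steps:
(q(1)*(-19))*(-33) = ((3 - 1*1)*(-19))*(-33) = ((3 - 1)*(-19))*(-33) = (2*(-19))*(-33) = -38*(-33) = 1254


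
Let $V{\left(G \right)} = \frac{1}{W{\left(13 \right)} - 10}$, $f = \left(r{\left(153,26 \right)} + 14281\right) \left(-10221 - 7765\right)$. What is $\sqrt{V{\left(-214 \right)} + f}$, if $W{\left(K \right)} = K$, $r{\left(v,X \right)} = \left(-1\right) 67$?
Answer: $\frac{13 i \sqrt{13614657}}{3} \approx 15989.0 i$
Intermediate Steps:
$r{\left(v,X \right)} = -67$
$f = -255653004$ ($f = \left(-67 + 14281\right) \left(-10221 - 7765\right) = 14214 \left(-17986\right) = -255653004$)
$V{\left(G \right)} = \frac{1}{3}$ ($V{\left(G \right)} = \frac{1}{13 - 10} = \frac{1}{3}$)
$\sqrt{V{\left(-214 \right)} + f} = \sqrt{\frac{1}{3} - 255653004} = \sqrt{- \frac{766959011}{3}} = \frac{13 i \sqrt{13614657}}{3}$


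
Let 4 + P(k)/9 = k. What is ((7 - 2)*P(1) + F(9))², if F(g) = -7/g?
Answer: 1493284/81 ≈ 18436.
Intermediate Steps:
P(k) = -36 + 9*k
((7 - 2)*P(1) + F(9))² = ((7 - 2)*(-36 + 9*1) - 7/9)² = (5*(-36 + 9) - 7*⅑)² = (5*(-27) - 7/9)² = (-135 - 7/9)² = (-1222/9)² = 1493284/81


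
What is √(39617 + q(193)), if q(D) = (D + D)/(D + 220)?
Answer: 3*√750843499/413 ≈ 199.04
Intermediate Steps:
q(D) = 2*D/(220 + D) (q(D) = (2*D)/(220 + D) = 2*D/(220 + D))
√(39617 + q(193)) = √(39617 + 2*193/(220 + 193)) = √(39617 + 2*193/413) = √(39617 + 2*193*(1/413)) = √(39617 + 386/413) = √(16362207/413) = 3*√750843499/413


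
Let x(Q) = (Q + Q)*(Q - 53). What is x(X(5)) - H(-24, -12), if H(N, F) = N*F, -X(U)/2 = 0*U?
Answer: -288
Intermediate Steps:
X(U) = 0 (X(U) = -0*U = -2*0 = 0)
x(Q) = 2*Q*(-53 + Q) (x(Q) = (2*Q)*(-53 + Q) = 2*Q*(-53 + Q))
H(N, F) = F*N
x(X(5)) - H(-24, -12) = 2*0*(-53 + 0) - (-12)*(-24) = 2*0*(-53) - 1*288 = 0 - 288 = -288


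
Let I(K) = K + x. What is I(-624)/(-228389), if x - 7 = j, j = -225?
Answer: 842/228389 ≈ 0.0036867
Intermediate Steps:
x = -218 (x = 7 - 225 = -218)
I(K) = -218 + K (I(K) = K - 218 = -218 + K)
I(-624)/(-228389) = (-218 - 624)/(-228389) = -842*(-1/228389) = 842/228389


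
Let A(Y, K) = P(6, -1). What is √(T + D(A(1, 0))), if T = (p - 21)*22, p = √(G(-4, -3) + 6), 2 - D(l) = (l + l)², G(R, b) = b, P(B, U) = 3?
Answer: √(-496 + 22*√3) ≈ 21.398*I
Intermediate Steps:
A(Y, K) = 3
D(l) = 2 - 4*l² (D(l) = 2 - (l + l)² = 2 - (2*l)² = 2 - 4*l²)
p = √3 (p = √(-3 + 6) = √3 ≈ 1.7320)
T = -462 + 22*√3 (T = (√3 - 21)*22 = (-21 + √3)*22 = -462 + 22*√3 ≈ -423.90)
√(T + D(A(1, 0))) = √((-462 + 22*√3) + (2 - 4*3²)) = √((-462 + 22*√3) + (2 - 4*9)) = √((-462 + 22*√3) + (2 - 36)) = √((-462 + 22*√3) - 34) = √(-496 + 22*√3)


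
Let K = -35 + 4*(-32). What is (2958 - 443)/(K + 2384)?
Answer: 2515/2221 ≈ 1.1324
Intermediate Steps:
K = -163 (K = -35 - 128 = -163)
(2958 - 443)/(K + 2384) = (2958 - 443)/(-163 + 2384) = 2515/2221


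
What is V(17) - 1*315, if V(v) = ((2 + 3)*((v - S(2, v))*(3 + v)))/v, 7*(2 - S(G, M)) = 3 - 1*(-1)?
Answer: -26585/119 ≈ -223.40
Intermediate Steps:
S(G, M) = 10/7 (S(G, M) = 2 - (3 - 1*(-1))/7 = 2 - (3 + 1)/7 = 2 - ⅐*4 = 2 - 4/7 = 10/7)
V(v) = 5*(3 + v)*(-10/7 + v)/v (V(v) = ((2 + 3)*((v - 1*10/7)*(3 + v)))/v = (5*((v - 10/7)*(3 + v)))/v = (5*((-10/7 + v)*(3 + v)))/v = (5*((3 + v)*(-10/7 + v)))/v = (5*(3 + v)*(-10/7 + v))/v = 5*(3 + v)*(-10/7 + v)/v)
V(17) - 1*315 = (55/7 + 5*17 - 150/7/17) - 1*315 = (55/7 + 85 - 150/7*1/17) - 315 = (55/7 + 85 - 150/119) - 315 = 10900/119 - 315 = -26585/119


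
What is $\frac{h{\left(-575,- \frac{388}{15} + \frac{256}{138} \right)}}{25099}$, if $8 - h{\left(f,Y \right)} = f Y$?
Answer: $- \frac{41396}{75297} \approx -0.54977$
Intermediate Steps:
$h{\left(f,Y \right)} = 8 - Y f$ ($h{\left(f,Y \right)} = 8 - f Y = 8 - Y f$)
$\frac{h{\left(-575,- \frac{388}{15} + \frac{256}{138} \right)}}{25099} = \frac{8 - \left(- \frac{388}{15} + \frac{256}{138}\right) \left(-575\right)}{25099} = \left(8 - \left(\left(-388\right) \frac{1}{15} + 256 \cdot \frac{1}{138}\right) \left(-575\right)\right) \frac{1}{25099} = \left(8 - \left(- \frac{388}{15} + \frac{128}{69}\right) \left(-575\right)\right) \frac{1}{25099} = \left(8 - \left(- \frac{8284}{345}\right) \left(-575\right)\right) \frac{1}{25099} = \left(8 - \frac{41420}{3}\right) \frac{1}{25099} = \left(- \frac{41396}{3}\right) \frac{1}{25099} = - \frac{41396}{75297}$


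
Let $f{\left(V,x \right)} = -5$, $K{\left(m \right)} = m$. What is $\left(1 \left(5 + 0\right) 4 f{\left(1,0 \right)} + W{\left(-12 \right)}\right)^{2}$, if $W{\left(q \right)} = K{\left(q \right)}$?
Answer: $12544$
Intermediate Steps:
$W{\left(q \right)} = q$
$\left(1 \left(5 + 0\right) 4 f{\left(1,0 \right)} + W{\left(-12 \right)}\right)^{2} = \left(1 \left(5 + 0\right) 4 \left(-5\right) - 12\right)^{2} = \left(1 \cdot 5 \cdot 4 \left(-5\right) - 12\right)^{2} = \left(1 \cdot 20 \left(-5\right) - 12\right)^{2} = \left(20 \left(-5\right) - 12\right)^{2} = \left(-100 - 12\right)^{2} = \left(-112\right)^{2} = 12544$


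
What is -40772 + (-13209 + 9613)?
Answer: -44368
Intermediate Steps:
-40772 + (-13209 + 9613) = -40772 - 3596 = -44368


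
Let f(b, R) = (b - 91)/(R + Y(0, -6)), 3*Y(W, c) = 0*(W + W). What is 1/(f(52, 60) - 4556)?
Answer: -20/91133 ≈ -0.00021946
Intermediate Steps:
Y(W, c) = 0 (Y(W, c) = (0*(W + W))/3 = (0*(2*W))/3 = (1/3)*0 = 0)
f(b, R) = (-91 + b)/R (f(b, R) = (b - 91)/(R + 0) = (-91 + b)/R)
1/(f(52, 60) - 4556) = 1/((-91 + 52)/60 - 4556) = 1/((1/60)*(-39) - 4556) = 1/(-13/20 - 4556) = 1/(-91133/20) = -20/91133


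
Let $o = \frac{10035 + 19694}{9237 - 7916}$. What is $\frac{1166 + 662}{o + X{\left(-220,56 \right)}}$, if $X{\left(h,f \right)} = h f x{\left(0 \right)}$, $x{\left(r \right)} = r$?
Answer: $\frac{2414788}{29729} \approx 81.227$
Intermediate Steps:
$o = \frac{29729}{1321} \approx 22.505$
$X{\left(h,f \right)} = 0$ ($X{\left(h,f \right)} = h f 0 = f h 0 = 0$)
$\frac{1166 + 662}{o + X{\left(-220,56 \right)}} = \frac{1166 + 662}{\frac{29729}{1321} + 0} = \frac{1828}{\frac{29729}{1321}} = 1828 \cdot \frac{1321}{29729} = \frac{2414788}{29729}$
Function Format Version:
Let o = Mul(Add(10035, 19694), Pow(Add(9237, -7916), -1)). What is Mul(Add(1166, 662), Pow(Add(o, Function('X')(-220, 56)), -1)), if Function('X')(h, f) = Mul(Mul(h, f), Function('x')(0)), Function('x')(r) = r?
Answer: Rational(2414788, 29729) ≈ 81.227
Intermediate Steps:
o = Rational(29729, 1321) (o = Mul(29729, Pow(1321, -1)) = Mul(29729, Rational(1, 1321)) = Rational(29729, 1321) ≈ 22.505)
Function('X')(h, f) = 0 (Function('X')(h, f) = Mul(Mul(h, f), 0) = Mul(Mul(f, h), 0) = 0)
Mul(Add(1166, 662), Pow(Add(o, Function('X')(-220, 56)), -1)) = Mul(Add(1166, 662), Pow(Add(Rational(29729, 1321), 0), -1)) = Mul(1828, Pow(Rational(29729, 1321), -1)) = Mul(1828, Rational(1321, 29729)) = Rational(2414788, 29729)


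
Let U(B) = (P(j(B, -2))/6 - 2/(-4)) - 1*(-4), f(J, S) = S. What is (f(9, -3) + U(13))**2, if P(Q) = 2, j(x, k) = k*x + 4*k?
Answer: 121/36 ≈ 3.3611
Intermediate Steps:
j(x, k) = 4*k + k*x
U(B) = 29/6 (U(B) = (2/6 - 2/(-4)) - 1*(-4) = (2*(1/6) - 2*(-1/4)) + 4 = (1/3 + 1/2) + 4 = 5/6 + 4 = 29/6)
(f(9, -3) + U(13))**2 = (-3 + 29/6)**2 = (11/6)**2 = 121/36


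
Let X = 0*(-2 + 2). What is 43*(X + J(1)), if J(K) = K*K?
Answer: 43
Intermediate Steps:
J(K) = K**2
X = 0 (X = 0*0 = 0)
43*(X + J(1)) = 43*(0 + 1**2) = 43*(0 + 1) = 43*1 = 43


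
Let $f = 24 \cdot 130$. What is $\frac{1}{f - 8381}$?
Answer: $- \frac{1}{5261} \approx -0.00019008$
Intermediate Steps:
$f = 3120$
$\frac{1}{f - 8381} = \frac{1}{3120 - 8381} = \frac{1}{-5261} = - \frac{1}{5261}$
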